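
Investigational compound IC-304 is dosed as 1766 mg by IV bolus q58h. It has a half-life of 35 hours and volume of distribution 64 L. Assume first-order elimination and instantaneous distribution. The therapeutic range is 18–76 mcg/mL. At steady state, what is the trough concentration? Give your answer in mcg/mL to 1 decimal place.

k = ln2/t½ = ln2/35 ≈ 0.019804 h⁻¹; fraction remaining f = e^(−kτ) = e^(−0.019804×58) ≈ 0.3171.
At steady state, accumulation factor R = 1/(1 − e^(−kτ)) ≈ 1.4643.
Each bolus raises the concentration by D/Vd = 1766/64 ≈ 27.594 mcg/mL.
Steady-state peak Cmax,ss = C₀·R ≈ 27.594 × 1.4643 ≈ 40.406 mcg/mL.
One interval later, Cmin,ss = Cmax,ss·e^(−kτ) ≈ 40.406 × 0.3171 ≈ 12.813 mcg/mL.
Trough 12.8 mcg/mL vs MEC 18 mcg/mL: subtherapeutic.

12.8 mcg/mL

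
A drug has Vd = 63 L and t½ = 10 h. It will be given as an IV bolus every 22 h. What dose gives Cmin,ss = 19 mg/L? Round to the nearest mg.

4303 mg

τ/t½ = 22/10 ≈ 2.2, so f = (1/2)^(22/10) ≈ 0.217638.
Cmin,ss = (D/Vd)·f/(1−f), so D = Cmin,ss·Vd·(1−f)/f.
D = 19 × 63 × (1−f)/f ≈ 19 × 63 × 3.59479 ≈ 4302.96 mg.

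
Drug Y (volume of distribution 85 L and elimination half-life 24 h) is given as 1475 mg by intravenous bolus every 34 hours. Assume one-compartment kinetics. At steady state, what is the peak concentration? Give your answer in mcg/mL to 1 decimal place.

27.7 mcg/mL

Over one 34-h interval, 34/24 ≈ 1.4167 half-lives elapse, leaving f ≈ 0.3746 of each dose.
Accumulation ratio R = 1/(1 − f) ≈ 1/0.6254 ≈ 1.5990.
Each bolus raises the concentration by D/Vd = 1475/85 ≈ 17.353 mcg/mL.
Steady-state peak Cmax,ss = C₀·R ≈ 17.353 × 1.5990 ≈ 27.747 mcg/mL.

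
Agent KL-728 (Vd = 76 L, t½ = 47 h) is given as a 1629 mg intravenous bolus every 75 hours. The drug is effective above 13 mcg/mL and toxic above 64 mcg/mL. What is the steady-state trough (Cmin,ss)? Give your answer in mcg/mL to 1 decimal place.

Over one 75-h interval, 75/47 ≈ 1.5957 half-lives elapse, leaving f ≈ 0.3309 of each dose.
Single-dose peak C₀ = D/Vd = 1629/76 ≈ 21.434 mcg/mL.
Steady-state trough Cmin,ss = C₀·f/(1−f) ≈ 21.434 × 0.3309/0.6691 ≈ 10.600 mcg/mL.
Trough 10.6 mcg/mL vs MEC 13 mcg/mL: subtherapeutic.

10.6 mcg/mL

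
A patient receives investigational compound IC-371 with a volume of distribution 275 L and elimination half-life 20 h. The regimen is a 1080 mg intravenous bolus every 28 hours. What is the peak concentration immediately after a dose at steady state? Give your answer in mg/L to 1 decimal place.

6.3 mg/L

τ/t½ = 28/20 ≈ 1.4, so fraction remaining f = (1/2)^(28/20) ≈ 0.3789.
Accumulation ratio R = 1/(1 − f) ≈ 1/0.6211 ≈ 1.6100.
Single-dose peak C₀ = D/Vd = 1080/275 ≈ 3.927 mg/L.
Steady-state peak Cmax,ss = C₀·R ≈ 3.927 × 1.6100 ≈ 6.322 mg/L.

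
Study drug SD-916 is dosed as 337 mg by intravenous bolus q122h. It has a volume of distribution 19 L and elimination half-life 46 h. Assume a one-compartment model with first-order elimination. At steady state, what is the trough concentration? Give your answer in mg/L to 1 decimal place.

3.4 mg/L

Over one 122-h interval, 122/46 ≈ 2.6522 half-lives elapse, leaving f ≈ 0.1591 of each dose.
Single-dose peak C₀ = D/Vd = 337/19 ≈ 17.737 mg/L.
Steady-state trough Cmin,ss = C₀·f/(1−f) ≈ 17.737 × 0.1591/0.8409 ≈ 3.356 mg/L.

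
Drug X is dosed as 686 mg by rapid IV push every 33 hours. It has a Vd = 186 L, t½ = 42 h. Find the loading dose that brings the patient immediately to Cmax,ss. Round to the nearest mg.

f = (1/2)^(33/42) ≈ 0.580065; accumulation ratio R = 1/(1−f) ≈ 2.38132.
Loading dose to hit Cmax,ss on first dose: D_load = D_maint·R ≈ 686 × 2.38132 ≈ 1633.59 mg.

1634 mg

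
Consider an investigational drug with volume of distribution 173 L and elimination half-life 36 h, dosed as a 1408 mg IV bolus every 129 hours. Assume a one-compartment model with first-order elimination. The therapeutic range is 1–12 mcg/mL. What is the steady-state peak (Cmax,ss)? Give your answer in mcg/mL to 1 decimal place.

8.9 mcg/mL

τ/t½ = 129/36 ≈ 3.5833, so fraction remaining f = (1/2)^(129/36) ≈ 0.0834.
At steady state, accumulation factor R = 1/(1 − e^(−kτ)) ≈ 1.0910.
Single-dose peak C₀ = D/Vd = 1408/173 ≈ 8.139 mcg/mL.
Steady-state peak Cmax,ss = C₀·R ≈ 8.139 × 1.0910 ≈ 8.880 mcg/mL.
Peak 8.9 mcg/mL vs MTC 12 mcg/mL: below toxic threshold.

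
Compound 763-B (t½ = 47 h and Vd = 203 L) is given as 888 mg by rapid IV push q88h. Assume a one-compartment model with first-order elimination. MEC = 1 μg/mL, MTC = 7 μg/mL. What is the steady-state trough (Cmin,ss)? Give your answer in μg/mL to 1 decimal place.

1.6 μg/mL

Over one 88-h interval, 88/47 ≈ 1.8723 half-lives elapse, leaving f ≈ 0.2731 of each dose.
Accumulation ratio R = 1/(1 − f) ≈ 1/0.7269 ≈ 1.3757.
Each bolus raises the concentration by D/Vd = 888/203 ≈ 4.374 μg/mL.
Cmax,ss = C₀/(1 − f) ≈ 4.374/0.7269 ≈ 6.017 μg/mL.
One interval later, Cmin,ss = Cmax,ss·e^(−kτ) ≈ 6.017 × 0.2731 ≈ 1.643 μg/mL.
Trough 1.6 μg/mL vs MEC 1 μg/mL: adequate.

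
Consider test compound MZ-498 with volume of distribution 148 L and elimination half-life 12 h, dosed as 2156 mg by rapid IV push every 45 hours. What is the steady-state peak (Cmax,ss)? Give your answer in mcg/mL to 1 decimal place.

k = ln2/t½ = ln2/12 ≈ 0.057762 h⁻¹; fraction remaining f = e^(−kτ) = e^(−0.057762×45) ≈ 0.0743.
Accumulation ratio R = 1/(1 − f) ≈ 1/0.9257 ≈ 1.0803.
Single-dose peak C₀ = D/Vd = 2156/148 ≈ 14.568 mcg/mL.
Cmax,ss = C₀/(1 − f) ≈ 14.568/0.9257 ≈ 15.737 mcg/mL.

15.7 mcg/mL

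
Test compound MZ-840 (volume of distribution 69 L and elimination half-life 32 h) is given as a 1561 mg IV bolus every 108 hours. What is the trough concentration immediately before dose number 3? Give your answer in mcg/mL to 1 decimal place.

2.4 mcg/mL

f = (1/2)^(τ/t½) = (1/2)^(108/32) ≈ 0.0964.
C₀ = D/Vd = 1561/69 ≈ 22.623 mcg/mL.
Before the 3rd dose, 2 doses have been given. Superposition: Cmin = C₀·(f + f²).
≈ 22.623 × (0.0964 + 0.0093) ≈ 22.623 × 0.1057 ≈ 2.391 mcg/mL.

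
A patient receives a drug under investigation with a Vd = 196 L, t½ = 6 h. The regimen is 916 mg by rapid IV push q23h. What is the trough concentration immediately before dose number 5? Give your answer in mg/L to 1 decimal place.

0.4 mg/L

f = (1/2)^(τ/t½) = (1/2)^(23/6) ≈ 0.0702.
C₀ = D/Vd = 916/196 ≈ 4.673 mg/L.
Before the 5th dose, 4 doses have been given. Superposition: Cmin = C₀·(f + f² + … + f^4).
≈ 4.673 × (0.0702 + 0.0049 + 0.0003 + 0.0000) ≈ 4.673 × 0.0754 ≈ 0.352 mg/L.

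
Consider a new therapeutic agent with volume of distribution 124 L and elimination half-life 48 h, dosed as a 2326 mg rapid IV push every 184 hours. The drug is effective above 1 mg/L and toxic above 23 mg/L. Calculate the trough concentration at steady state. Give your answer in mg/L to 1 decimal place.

1.4 mg/L

Over one 184-h interval, 184/48 ≈ 3.8333 half-lives elapse, leaving f ≈ 0.0702 of each dose.
At steady state, accumulation factor R = 1/(1 − e^(−kτ)) ≈ 1.0755.
Each bolus raises the concentration by D/Vd = 2326/124 ≈ 18.758 mg/L.
Cmax,ss = C₀/(1 − f) ≈ 18.758/0.9298 ≈ 20.174 mg/L.
Steady-state trough Cmin,ss = Cmax,ss·f ≈ 20.174 × 0.0702 ≈ 1.416 mg/L.
Trough 1.4 mg/L vs MEC 1 mg/L: adequate.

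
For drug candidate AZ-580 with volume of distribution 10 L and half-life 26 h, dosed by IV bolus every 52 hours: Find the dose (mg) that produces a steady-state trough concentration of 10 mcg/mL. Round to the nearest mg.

τ/t½ = 52/26 ≈ 2, so f = (1/2)^(52/26) ≈ 0.250000.
Cmin,ss = (D/Vd)·f/(1−f), so D = Cmin,ss·Vd·(1−f)/f.
D = 10 × 10 × (1−f)/f ≈ 10 × 10 × 3.00000 ≈ 300.00 mg.

300 mg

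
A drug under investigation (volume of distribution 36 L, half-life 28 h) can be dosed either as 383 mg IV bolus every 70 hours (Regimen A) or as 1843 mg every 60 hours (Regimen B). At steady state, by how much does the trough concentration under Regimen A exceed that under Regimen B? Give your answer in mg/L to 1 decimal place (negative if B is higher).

Regimen A: f = (1/2)^(70/28) ≈ 0.1768; Cmin,ss = (383/36)·f/(1−f) ≈ 2.285 mg/L.
Regimen B: f = (1/2)^(60/28) ≈ 0.2264; Cmin,ss = (1843/36)·f/(1−f) ≈ 14.982 mg/L.
Difference ≈ 2.285 − 14.982 ≈ -12.697 mg/L.

-12.7 mg/L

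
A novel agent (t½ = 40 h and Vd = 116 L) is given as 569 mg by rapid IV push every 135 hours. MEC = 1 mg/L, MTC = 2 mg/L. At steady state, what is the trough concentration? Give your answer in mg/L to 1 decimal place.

0.5 mg/L

Over one 135-h interval, 135/40 ≈ 3.375 half-lives elapse, leaving f ≈ 0.0964 of each dose.
Accumulation ratio R = 1/(1 − f) ≈ 1/0.9036 ≈ 1.1067.
Single-dose peak C₀ = D/Vd = 569/116 ≈ 4.905 mg/L.
Steady-state peak Cmax,ss = C₀·R ≈ 4.905 × 1.1067 ≈ 5.428 mg/L.
Steady-state trough Cmin,ss = Cmax,ss·f ≈ 5.428 × 0.0964 ≈ 0.523 mg/L.
Trough 0.5 mg/L vs MEC 1 mg/L: subtherapeutic.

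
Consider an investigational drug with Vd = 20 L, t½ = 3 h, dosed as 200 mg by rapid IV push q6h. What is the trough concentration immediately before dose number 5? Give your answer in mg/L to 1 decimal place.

3.3 mg/L

f = (1/2)^(τ/t½) = (1/2)^(6/3) ≈ 0.2500.
C₀ = D/Vd = 200/20 ≈ 10.000 mg/L.
Before the 5th dose, 4 doses have been given. Superposition: Cmin = C₀·(f + f² + … + f^4).
≈ 10.000 × (0.2500 + 0.0625 + 0.0156 + 0.0039) ≈ 10.000 × 0.3320 ≈ 3.320 mg/L.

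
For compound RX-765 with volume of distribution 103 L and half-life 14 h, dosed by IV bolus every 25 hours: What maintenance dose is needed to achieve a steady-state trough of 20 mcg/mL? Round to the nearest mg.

5043 mg

τ/t½ = 25/14 ≈ 1.7857, so f = (1/2)^(25/14) ≈ 0.290032.
Cmin,ss = (D/Vd)·f/(1−f), so D = Cmin,ss·Vd·(1−f)/f.
D = 20 × 103 × (1−f)/f ≈ 20 × 103 × 2.44790 ≈ 5042.67 mg.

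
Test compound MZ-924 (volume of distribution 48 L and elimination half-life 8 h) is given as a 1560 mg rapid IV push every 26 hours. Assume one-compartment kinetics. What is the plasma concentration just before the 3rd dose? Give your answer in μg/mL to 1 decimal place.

f = (1/2)^(τ/t½) = (1/2)^(26/8) ≈ 0.1051.
C₀ = D/Vd = 1560/48 ≈ 32.500 μg/mL.
Before the 3rd dose, 2 doses have been given. Superposition: Cmin = C₀·(f + f²).
≈ 32.500 × (0.1051 + 0.0110) ≈ 32.500 × 0.1161 ≈ 3.773 μg/mL.

3.8 μg/mL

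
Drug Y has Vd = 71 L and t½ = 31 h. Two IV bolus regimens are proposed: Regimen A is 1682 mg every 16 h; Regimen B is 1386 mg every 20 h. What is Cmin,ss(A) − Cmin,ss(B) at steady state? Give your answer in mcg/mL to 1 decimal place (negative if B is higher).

Regimen A: f = (1/2)^(16/31) ≈ 0.6992; Cmin,ss = (1682/71)·f/(1−f) ≈ 55.067 mcg/mL.
Regimen B: f = (1/2)^(20/31) ≈ 0.6394; Cmin,ss = (1386/71)·f/(1−f) ≈ 34.614 mcg/mL.
Difference ≈ 55.067 − 34.614 ≈ 20.453 mcg/mL.

20.5 mcg/mL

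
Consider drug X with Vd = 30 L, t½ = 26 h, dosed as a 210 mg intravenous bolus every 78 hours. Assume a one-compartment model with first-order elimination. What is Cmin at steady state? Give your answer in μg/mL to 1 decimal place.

The dosing interval is 3 half-lives, so f = 2^(−3) = 0.125.
At steady state, R = 1/(1 − 0.125) = 8/7.
Single-dose peak C₀ = D/Vd = 210/30 = 7 μg/mL.
Steady-state peak Cmax,ss = C₀·R = 7 × 8/7 ≈ 8.000 μg/mL.
Steady-state trough Cmin,ss = Cmax,ss·f ≈ 8.000 × 0.125 ≈ 1.000 μg/mL.

1.0 μg/mL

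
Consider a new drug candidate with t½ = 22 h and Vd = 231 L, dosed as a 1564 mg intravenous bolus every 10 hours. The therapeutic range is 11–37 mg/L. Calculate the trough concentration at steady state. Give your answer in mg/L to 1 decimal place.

18.3 mg/L

Over one 10-h interval, 10/22 ≈ 0.45455 half-lives elapse, leaving f ≈ 0.7297 of each dose.
Single-dose peak C₀ = D/Vd = 1564/231 ≈ 6.771 mg/L.
Steady-state trough Cmin,ss = C₀·f/(1−f) ≈ 6.771 × 0.7297/0.2703 ≈ 18.279 mg/L.
Trough 18.3 mg/L vs MEC 11 mg/L: adequate.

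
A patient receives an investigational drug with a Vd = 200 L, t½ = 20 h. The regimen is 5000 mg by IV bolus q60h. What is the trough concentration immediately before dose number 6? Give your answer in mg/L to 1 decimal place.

3.6 mg/L

f = (1/2)^(τ/t½) = (1/2)^(60/20) ≈ 0.1250.
C₀ = D/Vd = 5000/200 ≈ 25.000 mg/L.
Before the 6th dose, 5 doses have been given. Superposition: Cmin = C₀·(f + f² + … + f^5).
≈ 25.000 × (0.1250 + 0.0156 + 0.0020 + 0.0002 + 0.0000) ≈ 25.000 × 0.1428 ≈ 3.570 mg/L.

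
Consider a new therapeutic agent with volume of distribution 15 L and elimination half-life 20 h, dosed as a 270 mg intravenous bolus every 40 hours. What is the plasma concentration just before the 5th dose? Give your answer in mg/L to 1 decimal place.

f = (1/2)^(τ/t½) = (1/2)^(40/20) ≈ 0.2500.
C₀ = D/Vd = 270/15 ≈ 18.000 mg/L.
Before the 5th dose, 4 doses have been given. Superposition: Cmin = C₀·(f + f² + … + f^4).
≈ 18.000 × (0.2500 + 0.0625 + 0.0156 + 0.0039) ≈ 18.000 × 0.3320 ≈ 5.976 mg/L.

6.0 mg/L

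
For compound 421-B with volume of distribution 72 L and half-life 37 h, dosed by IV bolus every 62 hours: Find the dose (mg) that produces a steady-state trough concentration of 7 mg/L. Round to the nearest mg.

1106 mg

τ/t½ = 62/37 ≈ 1.6757, so f = (1/2)^(62/37) ≈ 0.313019.
Cmin,ss = (D/Vd)·f/(1−f), so D = Cmin,ss·Vd·(1−f)/f.
D = 7 × 72 × (1−f)/f ≈ 7 × 72 × 2.19469 ≈ 1106.12 mg.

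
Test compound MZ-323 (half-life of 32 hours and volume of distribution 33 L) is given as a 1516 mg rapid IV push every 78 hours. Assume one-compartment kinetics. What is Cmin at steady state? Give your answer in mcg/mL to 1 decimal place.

τ/t½ = 78/32 ≈ 2.4375, so fraction remaining f = (1/2)^(78/32) ≈ 0.1846.
At steady state, accumulation factor R = 1/(1 − e^(−kτ)) ≈ 1.2264.
Each bolus raises the concentration by D/Vd = 1516/33 ≈ 45.939 mcg/mL.
Cmax,ss = C₀/(1 − f) ≈ 45.939/0.8154 ≈ 56.339 mcg/mL.
Steady-state trough Cmin,ss = Cmax,ss·f ≈ 56.339 × 0.1846 ≈ 10.400 mcg/mL.

10.4 mcg/mL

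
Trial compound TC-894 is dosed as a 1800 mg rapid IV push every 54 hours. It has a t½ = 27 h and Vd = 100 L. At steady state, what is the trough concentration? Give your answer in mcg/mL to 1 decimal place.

τ = 54 h = 2 half-lives, so f = (1/2)^2 = 0.25.
At steady state, R = 1/(1 − 0.25) = 4/3.
Single-dose peak C₀ = D/Vd = 1800/100 = 18 mcg/mL.
Steady-state peak Cmax,ss = C₀·R = 18 × 4/3 ≈ 24.000 mcg/mL.
Steady-state trough Cmin,ss = Cmax,ss·f ≈ 24.000 × 0.25 ≈ 6.000 mcg/mL.

6.0 mcg/mL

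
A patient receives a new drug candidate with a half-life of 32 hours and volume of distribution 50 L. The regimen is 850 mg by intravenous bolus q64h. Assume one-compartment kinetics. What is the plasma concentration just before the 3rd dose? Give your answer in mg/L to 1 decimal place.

5.3 mg/L

f = (1/2)^(τ/t½) = (1/2)^(64/32) ≈ 0.2500.
C₀ = D/Vd = 850/50 ≈ 17.000 mg/L.
Before the 3rd dose, 2 doses have been given. Superposition: Cmin = C₀·(f + f²).
≈ 17.000 × (0.2500 + 0.0625) ≈ 17.000 × 0.3125 ≈ 5.312 mg/L.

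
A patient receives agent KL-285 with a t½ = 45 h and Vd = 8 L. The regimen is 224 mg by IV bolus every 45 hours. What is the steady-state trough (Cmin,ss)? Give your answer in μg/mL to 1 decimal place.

28.0 μg/mL

τ = 45 h = 1 half-life, so f = (1/2)^1 = 0.5.
At steady state, R = 1/(1 − 0.5) = 2/1.
Single-dose peak C₀ = D/Vd = 224/8 = 28 μg/mL.
Steady-state peak Cmax,ss = C₀·R = 28 × 2/1 ≈ 56.000 μg/mL.
Steady-state trough Cmin,ss = Cmax,ss·f ≈ 56.000 × 0.5 ≈ 28.000 μg/mL.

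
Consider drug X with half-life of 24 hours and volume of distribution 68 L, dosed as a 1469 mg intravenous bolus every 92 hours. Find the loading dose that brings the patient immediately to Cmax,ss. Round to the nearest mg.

1580 mg

f = (1/2)^(92/24) ≈ 0.070154; accumulation ratio R = 1/(1−f) ≈ 1.07545.
Loading dose to hit Cmax,ss on first dose: D_load = D_maint·R ≈ 1469 × 1.07545 ≈ 1579.84 mg.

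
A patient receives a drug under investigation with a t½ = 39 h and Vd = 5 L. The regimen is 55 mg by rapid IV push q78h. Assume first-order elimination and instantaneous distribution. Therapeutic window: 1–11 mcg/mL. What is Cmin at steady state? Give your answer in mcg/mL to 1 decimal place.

The dosing interval is 2 half-lives, so f = 2^(−2) = 0.25.
Accumulation ratio R = 1/(1 − f) = 1/0.75 = 4/3.
Single-dose peak C₀ = D/Vd = 55/5 = 11 mcg/mL.
Steady-state peak Cmax,ss = C₀·R = 11 × 4/3 ≈ 14.667 mcg/mL.
Steady-state trough Cmin,ss = Cmax,ss·f ≈ 14.667 × 0.25 ≈ 3.667 mcg/mL.
Trough 3.7 mcg/mL vs MEC 1 mcg/mL: adequate.

3.7 mcg/mL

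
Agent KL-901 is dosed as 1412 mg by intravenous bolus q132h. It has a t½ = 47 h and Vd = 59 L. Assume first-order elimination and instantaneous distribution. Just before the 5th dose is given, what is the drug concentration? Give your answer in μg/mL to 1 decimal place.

f = (1/2)^(τ/t½) = (1/2)^(132/47) ≈ 0.1427.
C₀ = D/Vd = 1412/59 ≈ 23.932 μg/mL.
Before the 5th dose, 4 doses have been given. Superposition: Cmin = C₀·(f + f² + … + f^4).
≈ 23.932 × (0.1427 + 0.0204 + 0.0029 + 0.0004) ≈ 23.932 × 0.1664 ≈ 3.982 μg/mL.

4.0 μg/mL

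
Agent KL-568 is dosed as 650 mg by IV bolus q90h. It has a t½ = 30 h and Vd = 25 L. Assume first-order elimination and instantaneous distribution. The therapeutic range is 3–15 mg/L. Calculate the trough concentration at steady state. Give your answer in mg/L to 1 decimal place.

3.7 mg/L

The dosing interval is 3 half-lives, so f = 2^(−3) = 0.125.
Accumulation ratio R = 1/(1 − f) = 1/0.875 = 8/7.
Single-dose peak C₀ = D/Vd = 650/25 = 26 mg/L.
Steady-state peak Cmax,ss = C₀·R = 26 × 8/7 ≈ 29.714 mg/L.
Steady-state trough Cmin,ss = Cmax,ss·f ≈ 29.714 × 0.125 ≈ 3.714 mg/L.
Trough 3.7 mg/L vs MEC 3 mg/L: adequate.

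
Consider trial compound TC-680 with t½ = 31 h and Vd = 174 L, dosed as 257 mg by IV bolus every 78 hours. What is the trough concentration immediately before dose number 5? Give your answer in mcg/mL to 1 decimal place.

f = (1/2)^(τ/t½) = (1/2)^(78/31) ≈ 0.1748.
C₀ = D/Vd = 257/174 ≈ 1.477 mcg/mL.
Before the 5th dose, 4 doses have been given. Superposition: Cmin = C₀·(f + f² + … + f^4).
≈ 1.477 × (0.1748 + 0.0306 + 0.0053 + 0.0009) ≈ 1.477 × 0.2116 ≈ 0.313 mcg/mL.

0.3 mcg/mL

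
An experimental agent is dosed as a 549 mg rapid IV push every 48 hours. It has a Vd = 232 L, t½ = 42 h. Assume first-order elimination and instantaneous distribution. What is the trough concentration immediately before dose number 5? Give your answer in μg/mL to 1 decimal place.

1.9 μg/mL

f = (1/2)^(τ/t½) = (1/2)^(48/42) ≈ 0.4529.
C₀ = D/Vd = 549/232 ≈ 2.366 μg/mL.
Before the 5th dose, 4 doses have been given. Superposition: Cmin = C₀·(f + f² + … + f^4).
≈ 2.366 × (0.4529 + 0.2051 + 0.0929 + 0.0421) ≈ 2.366 × 0.7930 ≈ 1.876 μg/mL.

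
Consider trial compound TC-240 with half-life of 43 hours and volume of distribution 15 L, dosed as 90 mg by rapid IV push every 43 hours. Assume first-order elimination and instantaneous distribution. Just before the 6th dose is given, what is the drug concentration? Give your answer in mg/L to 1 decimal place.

f = (1/2)^(τ/t½) = (1/2)^(43/43) ≈ 0.5000.
C₀ = D/Vd = 90/15 ≈ 6.000 mg/L.
Before the 6th dose, 5 doses have been given. Superposition: Cmin = C₀·(f + f² + … + f^5).
≈ 6.000 × (0.5000 + 0.2500 + 0.1250 + 0.0625 + 0.0313) ≈ 6.000 × 0.9688 ≈ 5.813 mg/L.

5.8 mg/L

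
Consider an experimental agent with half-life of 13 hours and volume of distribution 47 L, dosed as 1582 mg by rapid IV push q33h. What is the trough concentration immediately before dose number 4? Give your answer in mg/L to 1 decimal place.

7.0 mg/L

f = (1/2)^(τ/t½) = (1/2)^(33/13) ≈ 0.1721.
C₀ = D/Vd = 1582/47 ≈ 33.660 mg/L.
Before the 4th dose, 3 doses have been given. Superposition: Cmin = C₀·(f + f² + … + f^3).
≈ 33.660 × (0.1721 + 0.0296 + 0.0051) ≈ 33.660 × 0.2068 ≈ 6.961 mg/L.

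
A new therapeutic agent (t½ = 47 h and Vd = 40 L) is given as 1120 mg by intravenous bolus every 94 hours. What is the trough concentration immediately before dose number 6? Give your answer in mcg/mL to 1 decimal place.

9.3 mcg/mL

f = (1/2)^(τ/t½) = (1/2)^(94/47) ≈ 0.2500.
C₀ = D/Vd = 1120/40 ≈ 28.000 mcg/mL.
Before the 6th dose, 5 doses have been given. Superposition: Cmin = C₀·(f + f² + … + f^5).
≈ 28.000 × (0.2500 + 0.0625 + 0.0156 + 0.0039 + 0.0010) ≈ 28.000 × 0.3330 ≈ 9.324 mcg/mL.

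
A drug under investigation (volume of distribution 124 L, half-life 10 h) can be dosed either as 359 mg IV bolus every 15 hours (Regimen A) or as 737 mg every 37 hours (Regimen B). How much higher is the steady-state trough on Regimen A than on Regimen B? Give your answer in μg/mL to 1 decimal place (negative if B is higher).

Regimen A: f = (1/2)^(15/10) ≈ 0.3536; Cmin,ss = (359/124)·f/(1−f) ≈ 1.584 μg/mL.
Regimen B: f = (1/2)^(37/10) ≈ 0.0769; Cmin,ss = (737/124)·f/(1−f) ≈ 0.495 μg/mL.
Difference ≈ 1.584 − 0.495 ≈ 1.089 μg/mL.

1.1 μg/mL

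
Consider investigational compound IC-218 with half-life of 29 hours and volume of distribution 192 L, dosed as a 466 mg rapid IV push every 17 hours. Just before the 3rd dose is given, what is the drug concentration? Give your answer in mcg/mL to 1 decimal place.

f = (1/2)^(τ/t½) = (1/2)^(17/29) ≈ 0.6661.
C₀ = D/Vd = 466/192 ≈ 2.427 mcg/mL.
Before the 3rd dose, 2 doses have been given. Superposition: Cmin = C₀·(f + f²).
≈ 2.427 × (0.6661 + 0.4437) ≈ 2.427 × 1.1098 ≈ 2.693 mcg/mL.

2.7 mcg/mL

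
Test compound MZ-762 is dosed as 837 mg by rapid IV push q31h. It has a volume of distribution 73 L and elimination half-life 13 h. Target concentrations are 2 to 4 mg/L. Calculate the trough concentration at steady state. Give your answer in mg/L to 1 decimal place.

k = ln2/t½ = ln2/13 ≈ 0.053319 h⁻¹; fraction remaining f = e^(−kτ) = e^(−0.053319×31) ≈ 0.1915.
Single-dose peak C₀ = D/Vd = 837/73 ≈ 11.466 mg/L.
Steady-state trough Cmin,ss = C₀·f/(1−f) ≈ 11.466 × 0.1915/0.8085 ≈ 2.716 mg/L.
Trough 2.7 mg/L vs MEC 2 mg/L: adequate.

2.7 mg/L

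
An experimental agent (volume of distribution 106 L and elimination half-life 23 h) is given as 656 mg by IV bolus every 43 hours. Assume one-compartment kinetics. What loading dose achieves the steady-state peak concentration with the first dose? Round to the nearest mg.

903 mg

f = (1/2)^(43/23) ≈ 0.273656; accumulation ratio R = 1/(1−f) ≈ 1.37676.
Loading dose to hit Cmax,ss on first dose: D_load = D_maint·R ≈ 656 × 1.37676 ≈ 903.15 mg.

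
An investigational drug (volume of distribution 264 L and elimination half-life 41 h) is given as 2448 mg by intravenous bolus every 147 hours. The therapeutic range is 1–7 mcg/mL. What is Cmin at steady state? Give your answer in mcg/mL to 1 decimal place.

0.8 mcg/mL

τ/t½ = 147/41 ≈ 3.5854, so fraction remaining f = (1/2)^(147/41) ≈ 0.0833.
At steady state, accumulation factor R = 1/(1 − e^(−kτ)) ≈ 1.0909.
Single-dose peak C₀ = D/Vd = 2448/264 ≈ 9.273 mcg/mL.
Cmax,ss = C₀/(1 − f) ≈ 9.273/0.9167 ≈ 10.116 mcg/mL.
Steady-state trough Cmin,ss = Cmax,ss·f ≈ 10.116 × 0.0833 ≈ 0.843 mcg/mL.
Trough 0.8 mcg/mL vs MEC 1 mcg/mL: subtherapeutic.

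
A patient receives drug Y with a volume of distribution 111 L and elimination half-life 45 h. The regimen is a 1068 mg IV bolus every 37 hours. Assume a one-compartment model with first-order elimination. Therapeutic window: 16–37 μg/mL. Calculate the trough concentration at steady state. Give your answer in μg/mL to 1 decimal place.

k = ln2/t½ = ln2/45 ≈ 0.015403 h⁻¹; fraction remaining f = e^(−kτ) = e^(−0.015403×37) ≈ 0.5656.
Accumulation ratio R = 1/(1 − f) ≈ 1/0.4344 ≈ 2.3020.
Single-dose peak C₀ = D/Vd = 1068/111 ≈ 9.622 μg/mL.
Steady-state peak Cmax,ss = C₀·R ≈ 9.622 × 2.3020 ≈ 22.150 μg/mL.
One interval later, Cmin,ss = Cmax,ss·e^(−kτ) ≈ 22.150 × 0.5656 ≈ 12.528 μg/mL.
Trough 12.5 μg/mL vs MEC 16 μg/mL: subtherapeutic.

12.5 μg/mL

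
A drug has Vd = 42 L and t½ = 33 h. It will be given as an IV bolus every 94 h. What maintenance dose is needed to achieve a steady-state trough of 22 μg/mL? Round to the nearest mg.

5731 mg

τ/t½ = 94/33 ≈ 2.8485, so f = (1/2)^(94/33) ≈ 0.138842.
Cmin,ss = (D/Vd)·f/(1−f), so D = Cmin,ss·Vd·(1−f)/f.
D = 22 × 42 × (1−f)/f ≈ 22 × 42 × 6.20243 ≈ 5731.05 mg.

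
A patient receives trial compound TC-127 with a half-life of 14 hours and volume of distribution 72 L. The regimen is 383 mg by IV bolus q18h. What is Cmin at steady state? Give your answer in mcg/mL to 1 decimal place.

k = ln2/t½ = ln2/14 ≈ 0.049511 h⁻¹; fraction remaining f = e^(−kτ) = e^(−0.049511×18) ≈ 0.4102.
Accumulation ratio R = 1/(1 − f) ≈ 1/0.5898 ≈ 1.6955.
Each bolus raises the concentration by D/Vd = 383/72 ≈ 5.319 mcg/mL.
Steady-state peak Cmax,ss = C₀·R ≈ 5.319 × 1.6955 ≈ 9.018 mcg/mL.
Steady-state trough Cmin,ss = Cmax,ss·f ≈ 9.018 × 0.4102 ≈ 3.699 mcg/mL.

3.7 mcg/mL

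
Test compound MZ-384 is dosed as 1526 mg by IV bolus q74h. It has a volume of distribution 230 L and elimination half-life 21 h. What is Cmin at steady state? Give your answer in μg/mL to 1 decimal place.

Over one 74-h interval, 74/21 ≈ 3.5238 half-lives elapse, leaving f ≈ 0.0869 of each dose.
Accumulation ratio R = 1/(1 − f) ≈ 1/0.9131 ≈ 1.0952.
Each bolus raises the concentration by D/Vd = 1526/230 ≈ 6.635 μg/mL.
Steady-state peak Cmax,ss = C₀·R ≈ 6.635 × 1.0952 ≈ 7.267 μg/mL.
Steady-state trough Cmin,ss = Cmax,ss·f ≈ 7.267 × 0.0869 ≈ 0.632 μg/mL.

0.6 μg/mL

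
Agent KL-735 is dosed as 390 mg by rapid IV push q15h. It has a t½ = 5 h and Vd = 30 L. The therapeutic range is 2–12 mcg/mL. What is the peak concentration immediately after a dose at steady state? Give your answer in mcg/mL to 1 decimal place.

14.9 mcg/mL

The dosing interval is 3 half-lives, so f = 2^(−3) = 0.125.
At steady state, R = 1/(1 − 0.125) = 8/7.
Single-dose peak C₀ = D/Vd = 390/30 = 13 mcg/mL.
Steady-state peak Cmax,ss = C₀·R = 13 × 8/7 ≈ 14.857 mcg/mL.
Peak 14.9 mcg/mL vs MTC 12 mcg/mL: exceeds toxic threshold.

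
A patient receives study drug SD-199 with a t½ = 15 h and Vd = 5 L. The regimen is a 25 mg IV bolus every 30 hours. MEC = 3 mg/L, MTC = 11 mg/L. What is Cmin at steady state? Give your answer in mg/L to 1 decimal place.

τ = 30 h = 2 half-lives, so f = (1/2)^2 = 0.25.
Accumulation ratio R = 1/(1 − f) = 1/0.75 = 4/3.
Single-dose peak C₀ = D/Vd = 25/5 = 5 mg/L.
Steady-state peak Cmax,ss = C₀·R = 5 × 4/3 ≈ 6.667 mg/L.
Steady-state trough Cmin,ss = Cmax,ss·f ≈ 6.667 × 0.25 ≈ 1.667 mg/L.
Trough 1.7 mg/L vs MEC 3 mg/L: subtherapeutic.

1.7 mg/L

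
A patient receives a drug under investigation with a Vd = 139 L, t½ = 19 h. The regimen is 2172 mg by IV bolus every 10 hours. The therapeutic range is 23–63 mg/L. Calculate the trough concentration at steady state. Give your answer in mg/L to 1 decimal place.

35.5 mg/L

k = ln2/t½ = ln2/19 ≈ 0.036481 h⁻¹; fraction remaining f = e^(−kτ) = e^(−0.036481×10) ≈ 0.6943.
At steady state, accumulation factor R = 1/(1 − e^(−kτ)) ≈ 3.2712.
Each bolus raises the concentration by D/Vd = 2172/139 ≈ 15.626 mg/L.
Steady-state peak Cmax,ss = C₀·R ≈ 15.626 × 3.2712 ≈ 51.116 mg/L.
One interval later, Cmin,ss = Cmax,ss·e^(−kτ) ≈ 51.116 × 0.6943 ≈ 35.490 mg/L.
Trough 35.5 mg/L vs MEC 23 mg/L: adequate.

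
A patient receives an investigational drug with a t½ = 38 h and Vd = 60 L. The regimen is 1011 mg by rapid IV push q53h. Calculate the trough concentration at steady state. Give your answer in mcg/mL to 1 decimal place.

10.3 mcg/mL

k = ln2/t½ = ln2/38 ≈ 0.018241 h⁻¹; fraction remaining f = e^(−kτ) = e^(−0.018241×53) ≈ 0.3803.
Accumulation ratio R = 1/(1 − f) ≈ 1/0.6197 ≈ 1.6137.
Each bolus raises the concentration by D/Vd = 1011/60 ≈ 16.850 mcg/mL.
Cmax,ss = C₀/(1 − f) ≈ 16.850/0.6197 ≈ 27.191 mcg/mL.
One interval later, Cmin,ss = Cmax,ss·e^(−kτ) ≈ 27.191 × 0.3803 ≈ 10.341 mcg/mL.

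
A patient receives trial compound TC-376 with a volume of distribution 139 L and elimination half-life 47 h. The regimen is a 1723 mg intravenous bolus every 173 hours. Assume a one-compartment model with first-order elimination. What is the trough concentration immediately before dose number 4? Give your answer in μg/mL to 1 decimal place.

1.0 μg/mL

f = (1/2)^(τ/t½) = (1/2)^(173/47) ≈ 0.0780.
C₀ = D/Vd = 1723/139 ≈ 12.396 μg/mL.
Before the 4th dose, 3 doses have been given. Superposition: Cmin = C₀·(f + f² + … + f^3).
≈ 12.396 × (0.0780 + 0.0061 + 0.0005) ≈ 12.396 × 0.0846 ≈ 1.049 μg/mL.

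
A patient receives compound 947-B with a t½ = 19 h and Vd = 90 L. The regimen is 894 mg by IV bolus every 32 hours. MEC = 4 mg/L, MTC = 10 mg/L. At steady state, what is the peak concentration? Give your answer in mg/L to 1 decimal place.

14.4 mg/L

τ/t½ = 32/19 ≈ 1.6842, so fraction remaining f = (1/2)^(32/19) ≈ 0.3112.
Accumulation ratio R = 1/(1 − f) ≈ 1/0.6888 ≈ 1.4518.
Single-dose peak C₀ = D/Vd = 894/90 ≈ 9.933 mg/L.
Cmax,ss = C₀/(1 − f) ≈ 9.933/0.6888 ≈ 14.421 mg/L.
Peak 14.4 mg/L vs MTC 10 mg/L: exceeds toxic threshold.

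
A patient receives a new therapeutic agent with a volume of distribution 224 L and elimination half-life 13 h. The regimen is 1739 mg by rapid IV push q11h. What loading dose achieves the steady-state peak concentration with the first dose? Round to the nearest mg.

3919 mg

f = (1/2)^(11/13) ≈ 0.556266; accumulation ratio R = 1/(1−f) ≈ 2.25360.
Loading dose to hit Cmax,ss on first dose: D_load = D_maint·R ≈ 1739 × 2.25360 ≈ 3919.01 mg.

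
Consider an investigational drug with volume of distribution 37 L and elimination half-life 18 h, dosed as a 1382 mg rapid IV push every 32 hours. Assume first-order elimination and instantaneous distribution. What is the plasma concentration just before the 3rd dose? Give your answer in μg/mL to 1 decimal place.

14.1 μg/mL

f = (1/2)^(τ/t½) = (1/2)^(32/18) ≈ 0.2916.
C₀ = D/Vd = 1382/37 ≈ 37.351 μg/mL.
Before the 3rd dose, 2 doses have been given. Superposition: Cmin = C₀·(f + f²).
≈ 37.351 × (0.2916 + 0.0850) ≈ 37.351 × 0.3766 ≈ 14.066 μg/mL.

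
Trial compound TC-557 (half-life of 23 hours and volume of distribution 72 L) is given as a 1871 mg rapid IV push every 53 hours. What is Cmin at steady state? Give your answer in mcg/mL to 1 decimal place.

6.6 mcg/mL

τ/t½ = 53/23 ≈ 2.3043, so fraction remaining f = (1/2)^(53/23) ≈ 0.2025.
At steady state, accumulation factor R = 1/(1 − e^(−kτ)) ≈ 1.2539.
Each bolus raises the concentration by D/Vd = 1871/72 ≈ 25.986 mcg/mL.
Steady-state peak Cmax,ss = C₀·R ≈ 25.986 × 1.2539 ≈ 32.584 mcg/mL.
Steady-state trough Cmin,ss = Cmax,ss·f ≈ 32.584 × 0.2025 ≈ 6.598 mcg/mL.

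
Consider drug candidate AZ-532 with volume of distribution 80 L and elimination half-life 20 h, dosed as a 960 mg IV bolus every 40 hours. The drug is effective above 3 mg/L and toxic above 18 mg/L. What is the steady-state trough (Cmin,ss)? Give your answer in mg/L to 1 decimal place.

4.0 mg/L

The dosing interval is 2 half-lives, so f = 2^(−2) = 0.25.
At steady state, R = 1/(1 − 0.25) = 4/3.
Single-dose peak C₀ = D/Vd = 960/80 = 12 mg/L.
Steady-state peak Cmax,ss = C₀·R = 12 × 4/3 ≈ 16.000 mg/L.
Steady-state trough Cmin,ss = Cmax,ss·f ≈ 16.000 × 0.25 ≈ 4.000 mg/L.
Trough 4.0 mg/L vs MEC 3 mg/L: adequate.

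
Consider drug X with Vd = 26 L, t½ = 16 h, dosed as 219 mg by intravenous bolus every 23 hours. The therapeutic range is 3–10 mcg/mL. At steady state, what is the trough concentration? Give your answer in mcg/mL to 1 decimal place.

4.9 mcg/mL

Over one 23-h interval, 23/16 ≈ 1.4375 half-lives elapse, leaving f ≈ 0.3692 of each dose.
Single-dose peak C₀ = D/Vd = 219/26 ≈ 8.423 mcg/mL.
Steady-state trough Cmin,ss = C₀·f/(1−f) ≈ 8.423 × 0.3692/0.6308 ≈ 4.930 mcg/mL.
Trough 4.9 mcg/mL vs MEC 3 mcg/mL: adequate.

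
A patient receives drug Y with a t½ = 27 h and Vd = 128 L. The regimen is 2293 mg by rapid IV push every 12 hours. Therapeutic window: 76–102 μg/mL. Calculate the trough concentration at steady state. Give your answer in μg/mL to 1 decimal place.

τ/t½ = 12/27 ≈ 0.44444, so fraction remaining f = (1/2)^(12/27) ≈ 0.7349.
Single-dose peak C₀ = D/Vd = 2293/128 ≈ 17.914 μg/mL.
Steady-state trough Cmin,ss = C₀·f/(1−f) ≈ 17.914 × 0.7349/0.2651 ≈ 49.661 μg/mL.
Trough 49.7 μg/mL vs MEC 76 μg/mL: subtherapeutic.

49.7 μg/mL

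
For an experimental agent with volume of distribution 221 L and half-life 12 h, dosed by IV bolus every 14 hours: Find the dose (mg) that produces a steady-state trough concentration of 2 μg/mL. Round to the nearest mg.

τ/t½ = 14/12 ≈ 1.1667, so f = (1/2)^(14/12) ≈ 0.445449.
Cmin,ss = (D/Vd)·f/(1−f), so D = Cmin,ss·Vd·(1−f)/f.
D = 2 × 221 × (1−f)/f ≈ 2 × 221 × 1.24493 ≈ 550.26 mg.

550 mg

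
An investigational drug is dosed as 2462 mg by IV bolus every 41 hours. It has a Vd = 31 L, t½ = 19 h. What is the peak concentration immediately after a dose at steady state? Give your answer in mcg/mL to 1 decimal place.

102.4 mcg/mL

Over one 41-h interval, 41/19 ≈ 2.1579 half-lives elapse, leaving f ≈ 0.2241 of each dose.
At steady state, accumulation factor R = 1/(1 − e^(−kτ)) ≈ 1.2888.
Each bolus raises the concentration by D/Vd = 2462/31 ≈ 79.419 mcg/mL.
Steady-state peak Cmax,ss = C₀·R ≈ 79.419 × 1.2888 ≈ 102.355 mcg/mL.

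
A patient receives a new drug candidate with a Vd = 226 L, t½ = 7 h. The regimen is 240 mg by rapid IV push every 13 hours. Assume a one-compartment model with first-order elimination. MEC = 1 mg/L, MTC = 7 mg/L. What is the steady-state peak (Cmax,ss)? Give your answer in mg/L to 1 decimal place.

k = ln2/t½ = ln2/7 ≈ 0.099021 h⁻¹; fraction remaining f = e^(−kτ) = e^(−0.099021×13) ≈ 0.2760.
Accumulation ratio R = 1/(1 − f) ≈ 1/0.7240 ≈ 1.3812.
Single-dose peak C₀ = D/Vd = 240/226 ≈ 1.062 mg/L.
Steady-state peak Cmax,ss = C₀·R ≈ 1.062 × 1.3812 ≈ 1.467 mg/L.
Peak 1.5 mg/L vs MTC 7 mg/L: below toxic threshold.

1.5 mg/L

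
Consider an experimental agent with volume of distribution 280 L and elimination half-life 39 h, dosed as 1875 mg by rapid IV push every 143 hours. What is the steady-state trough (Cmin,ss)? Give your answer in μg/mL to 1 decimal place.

0.6 μg/mL

k = ln2/t½ = ln2/39 ≈ 0.017773 h⁻¹; fraction remaining f = e^(−kτ) = e^(−0.017773×143) ≈ 0.0787.
Each bolus raises the concentration by D/Vd = 1875/280 ≈ 6.696 μg/mL.
Steady-state trough Cmin,ss = C₀·f/(1−f) ≈ 6.696 × 0.0787/0.9213 ≈ 0.572 μg/mL.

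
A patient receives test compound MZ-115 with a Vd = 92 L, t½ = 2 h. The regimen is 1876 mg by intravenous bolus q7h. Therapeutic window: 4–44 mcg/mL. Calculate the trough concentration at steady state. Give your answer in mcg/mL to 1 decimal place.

2.0 mcg/mL

k = ln2/t½ = ln2/2 ≈ 0.346574 h⁻¹; fraction remaining f = e^(−kτ) = e^(−0.346574×7) ≈ 0.0884.
At steady state, accumulation factor R = 1/(1 − e^(−kτ)) ≈ 1.0970.
Each bolus raises the concentration by D/Vd = 1876/92 ≈ 20.391 mcg/mL.
Steady-state peak Cmax,ss = C₀·R ≈ 20.391 × 1.0970 ≈ 22.369 mcg/mL.
One interval later, Cmin,ss = Cmax,ss·e^(−kτ) ≈ 22.369 × 0.0884 ≈ 1.977 mcg/mL.
Trough 2.0 mcg/mL vs MEC 4 mcg/mL: subtherapeutic.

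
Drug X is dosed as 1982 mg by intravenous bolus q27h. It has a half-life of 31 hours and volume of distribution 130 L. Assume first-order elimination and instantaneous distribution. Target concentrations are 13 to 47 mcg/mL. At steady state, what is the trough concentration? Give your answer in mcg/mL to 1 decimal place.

k = ln2/t½ = ln2/31 ≈ 0.022360 h⁻¹; fraction remaining f = e^(−kτ) = e^(−0.022360×27) ≈ 0.5468.
Each bolus raises the concentration by D/Vd = 1982/130 ≈ 15.246 mcg/mL.
Steady-state trough Cmin,ss = C₀·f/(1−f) ≈ 15.246 × 0.5468/0.4532 ≈ 18.395 mcg/mL.
Trough 18.4 mcg/mL vs MEC 13 mcg/mL: adequate.

18.4 mcg/mL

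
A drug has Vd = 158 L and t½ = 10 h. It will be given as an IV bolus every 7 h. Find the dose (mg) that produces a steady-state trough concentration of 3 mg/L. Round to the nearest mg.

τ/t½ = 7/10 ≈ 0.7, so f = (1/2)^(7/10) ≈ 0.615572.
Cmin,ss = (D/Vd)·f/(1−f), so D = Cmin,ss·Vd·(1−f)/f.
D = 3 × 158 × (1−f)/f ≈ 3 × 158 × 0.62451 ≈ 296.02 mg.

296 mg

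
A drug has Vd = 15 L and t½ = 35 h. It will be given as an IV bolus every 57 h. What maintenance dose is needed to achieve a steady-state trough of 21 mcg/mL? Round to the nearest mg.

τ/t½ = 57/35 ≈ 1.6286, so f = (1/2)^(57/35) ≈ 0.323408.
Cmin,ss = (D/Vd)·f/(1−f), so D = Cmin,ss·Vd·(1−f)/f.
D = 21 × 15 × (1−f)/f ≈ 21 × 15 × 2.09207 ≈ 659.00 mg.

659 mg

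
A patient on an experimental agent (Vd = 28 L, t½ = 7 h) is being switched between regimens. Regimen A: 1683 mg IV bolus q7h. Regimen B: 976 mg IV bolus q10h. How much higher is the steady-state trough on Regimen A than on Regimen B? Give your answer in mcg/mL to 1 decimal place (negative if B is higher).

Regimen A: f = (1/2)^(7/7) ≈ 0.5000; Cmin,ss = (1683/28)·f/(1−f) ≈ 60.107 mcg/mL.
Regimen B: f = (1/2)^(10/7) ≈ 0.3715; Cmin,ss = (976/28)·f/(1−f) ≈ 20.604 mcg/mL.
Difference ≈ 60.107 − 20.604 ≈ 39.503 mcg/mL.

39.5 mcg/mL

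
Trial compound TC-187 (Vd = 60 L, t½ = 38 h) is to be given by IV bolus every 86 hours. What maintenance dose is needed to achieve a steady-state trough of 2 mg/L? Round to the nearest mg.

456 mg

τ/t½ = 86/38 ≈ 2.2632, so f = (1/2)^(86/38) ≈ 0.208316.
Cmin,ss = (D/Vd)·f/(1−f), so D = Cmin,ss·Vd·(1−f)/f.
D = 2 × 60 × (1−f)/f ≈ 2 × 60 × 3.80040 ≈ 456.05 mg.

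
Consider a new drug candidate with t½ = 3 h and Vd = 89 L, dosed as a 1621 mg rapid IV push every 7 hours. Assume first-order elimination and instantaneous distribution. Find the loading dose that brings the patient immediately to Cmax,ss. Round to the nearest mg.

f = (1/2)^(7/3) ≈ 0.198425; accumulation ratio R = 1/(1−f) ≈ 1.24754.
Loading dose to hit Cmax,ss on first dose: D_load = D_maint·R ≈ 1621 × 1.24754 ≈ 2022.26 mg.

2022 mg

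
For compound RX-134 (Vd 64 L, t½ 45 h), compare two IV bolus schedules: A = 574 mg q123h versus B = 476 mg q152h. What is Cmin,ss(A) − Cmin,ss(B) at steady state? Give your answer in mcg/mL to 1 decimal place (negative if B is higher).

0.8 mcg/mL

Regimen A: f = (1/2)^(123/45) ≈ 0.1504; Cmin,ss = (574/64)·f/(1−f) ≈ 1.588 mcg/mL.
Regimen B: f = (1/2)^(152/45) ≈ 0.0962; Cmin,ss = (476/64)·f/(1−f) ≈ 0.792 mcg/mL.
Difference ≈ 1.588 − 0.792 ≈ 0.796 mcg/mL.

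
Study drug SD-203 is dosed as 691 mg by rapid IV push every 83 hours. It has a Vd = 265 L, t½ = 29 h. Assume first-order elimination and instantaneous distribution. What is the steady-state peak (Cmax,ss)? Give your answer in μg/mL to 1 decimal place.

τ/t½ = 83/29 ≈ 2.8621, so fraction remaining f = (1/2)^(83/29) ≈ 0.1375.
At steady state, accumulation factor R = 1/(1 − e^(−kτ)) ≈ 1.1594.
Single-dose peak C₀ = D/Vd = 691/265 ≈ 2.608 μg/mL.
Steady-state peak Cmax,ss = C₀·R ≈ 2.608 × 1.1594 ≈ 3.024 μg/mL.

3.0 μg/mL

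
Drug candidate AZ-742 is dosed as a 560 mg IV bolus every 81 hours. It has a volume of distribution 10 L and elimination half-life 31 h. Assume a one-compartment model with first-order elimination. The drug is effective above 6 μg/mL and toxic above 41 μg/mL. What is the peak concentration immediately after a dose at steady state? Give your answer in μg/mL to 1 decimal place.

k = ln2/t½ = ln2/31 ≈ 0.022360 h⁻¹; fraction remaining f = e^(−kτ) = e^(−0.022360×81) ≈ 0.1635.
At steady state, accumulation factor R = 1/(1 − e^(−kτ)) ≈ 1.1955.
Single-dose peak C₀ = D/Vd = 560/10 ≈ 56.000 μg/mL.
Steady-state peak Cmax,ss = C₀·R ≈ 56.000 × 1.1955 ≈ 66.948 μg/mL.
Peak 66.9 μg/mL vs MTC 41 μg/mL: exceeds toxic threshold.

66.9 μg/mL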